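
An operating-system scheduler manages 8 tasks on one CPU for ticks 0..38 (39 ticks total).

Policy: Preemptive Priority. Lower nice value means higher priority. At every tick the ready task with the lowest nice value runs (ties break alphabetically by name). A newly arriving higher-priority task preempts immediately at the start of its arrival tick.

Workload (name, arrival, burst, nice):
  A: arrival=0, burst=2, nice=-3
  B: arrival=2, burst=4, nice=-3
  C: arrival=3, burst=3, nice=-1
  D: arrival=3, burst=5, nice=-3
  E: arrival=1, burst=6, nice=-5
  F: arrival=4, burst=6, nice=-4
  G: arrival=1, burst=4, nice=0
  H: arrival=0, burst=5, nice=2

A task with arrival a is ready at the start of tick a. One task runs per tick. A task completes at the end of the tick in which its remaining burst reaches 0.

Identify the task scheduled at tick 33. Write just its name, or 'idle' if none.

running at tick 33 = H

t=0: ready={A,H} → run A
t=1: ready={A,E,G,H} → run E
t=2: ready={A,B,E,G,H} → run E
t=3: ready={A,B,C,D,E,G,H} → run E
t=4: ready={A,B,C,D,E,F,G,H} → run E
t=5: ready={A,B,C,D,E,F,G,H} → run E
t=6: ready={A,B,C,D,E,F,G,H} → run E
t=7: ready={A,B,C,D,F,G,H} → run F
t=8: ready={A,B,C,D,F,G,H} → run F
t=9: ready={A,B,C,D,F,G,H} → run F
t=10: ready={A,B,C,D,F,G,H} → run F
t=11: ready={A,B,C,D,F,G,H} → run F
t=12: ready={A,B,C,D,F,G,H} → run F
t=13: ready={A,B,C,D,G,H} → run A
t=14: ready={B,C,D,G,H} → run B
t=15: ready={B,C,D,G,H} → run B
t=16: ready={B,C,D,G,H} → run B
t=17: ready={B,C,D,G,H} → run B
t=18: ready={C,D,G,H} → run D
t=19: ready={C,D,G,H} → run D
t=20: ready={C,D,G,H} → run D
t=21: ready={C,D,G,H} → run D
t=22: ready={C,D,G,H} → run D
t=23: ready={C,G,H} → run C
t=24: ready={C,G,H} → run C
t=25: ready={C,G,H} → run C
t=26: ready={G,H} → run G
t=27: ready={G,H} → run G
t=28: ready={G,H} → run G
t=29: ready={G,H} → run G
t=30: ready={H} → run H
t=31: ready={H} → run H
t=32: ready={H} → run H
t=33: ready={H} → run H
t=34: ready={H} → run H
t=35: (idle)
t=36: (idle)
t=37: (idle)
t=38: (idle)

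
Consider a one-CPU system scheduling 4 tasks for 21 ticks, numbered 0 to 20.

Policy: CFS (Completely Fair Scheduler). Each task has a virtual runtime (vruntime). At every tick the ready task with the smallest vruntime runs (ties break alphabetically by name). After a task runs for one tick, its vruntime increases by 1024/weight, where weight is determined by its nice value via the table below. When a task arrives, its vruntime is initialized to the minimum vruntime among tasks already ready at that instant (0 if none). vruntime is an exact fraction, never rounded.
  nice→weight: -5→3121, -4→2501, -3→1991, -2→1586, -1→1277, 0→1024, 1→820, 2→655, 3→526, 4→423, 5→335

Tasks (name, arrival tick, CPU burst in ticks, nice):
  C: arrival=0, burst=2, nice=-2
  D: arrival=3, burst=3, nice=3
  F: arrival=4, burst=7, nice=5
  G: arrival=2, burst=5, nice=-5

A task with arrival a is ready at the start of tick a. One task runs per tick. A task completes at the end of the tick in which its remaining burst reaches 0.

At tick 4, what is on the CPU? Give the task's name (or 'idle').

running at tick 4 = F

t=0: vr[C=0] → run C
t=1: vr[C=512/793] → run C
t=2: vr[G=0] → run G
t=3: vr[D=1024/3121 G=1024/3121] → run D
t=4: vr[D=1867264/820823 F=1024/3121 G=1024/3121] → run F
t=5: vr[D=1867264/820823 F=3538944/1045535 G=1024/3121] → run G
t=6: vr[D=1867264/820823 F=3538944/1045535 G=2048/3121] → run G
t=7: vr[D=1867264/820823 F=3538944/1045535 G=3072/3121] → run G
t=8: vr[D=1867264/820823 F=3538944/1045535 G=4096/3121] → run G
t=9: vr[D=1867264/820823 F=3538944/1045535] → run D
t=10: vr[D=3465216/820823 F=3538944/1045535] → run F
t=11: vr[D=3465216/820823 F=6734848/1045535] → run D
t=12: vr[F=6734848/1045535] → run F
t=13: vr[F=9930752/1045535] → run F
t=14: vr[F=13126656/1045535] → run F
t=15: vr[F=3264512/209107] → run F
t=16: vr[F=19518464/1045535] → run F
t=17: (idle)
t=18: (idle)
t=19: (idle)
t=20: (idle)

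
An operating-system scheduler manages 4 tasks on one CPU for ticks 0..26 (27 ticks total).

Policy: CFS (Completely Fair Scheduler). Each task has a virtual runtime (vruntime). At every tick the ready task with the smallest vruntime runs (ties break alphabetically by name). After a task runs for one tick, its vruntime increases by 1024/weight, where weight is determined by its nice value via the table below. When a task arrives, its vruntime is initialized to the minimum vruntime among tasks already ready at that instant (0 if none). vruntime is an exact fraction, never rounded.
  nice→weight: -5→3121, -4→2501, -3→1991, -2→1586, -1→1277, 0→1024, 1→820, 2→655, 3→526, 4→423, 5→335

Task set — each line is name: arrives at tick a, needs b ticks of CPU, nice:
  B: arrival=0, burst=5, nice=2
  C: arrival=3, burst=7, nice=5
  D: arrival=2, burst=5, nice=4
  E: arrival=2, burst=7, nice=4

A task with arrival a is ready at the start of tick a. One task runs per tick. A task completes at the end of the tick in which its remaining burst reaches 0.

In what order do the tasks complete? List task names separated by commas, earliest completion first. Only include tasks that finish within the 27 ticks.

completion order = B, D, E, C

t=0: vr[B=0] → run B
t=1: vr[B=1024/655] → run B
t=2: vr[B=2048/655 D=2048/655 E=2048/655] → run B
t=3: vr[B=3072/655 C=2048/655 D=2048/655 E=2048/655] → run C
t=4: vr[B=3072/655 C=54272/8777 D=2048/655 E=2048/655] → run D
t=5: vr[B=3072/655 C=54272/8777 D=1537024/277065 E=2048/655] → run E
t=6: vr[B=3072/655 C=54272/8777 D=1537024/277065 E=1537024/277065] → run B
t=7: vr[B=4096/655 C=54272/8777 D=1537024/277065 E=1537024/277065] → run D
t=8: vr[B=4096/655 C=54272/8777 D=2207744/277065 E=1537024/277065] → run E
t=9: vr[B=4096/655 C=54272/8777 D=2207744/277065 E=2207744/277065] → run C
t=10: vr[B=4096/655 C=405504/43885 D=2207744/277065 E=2207744/277065] → run B
t=11: vr[C=405504/43885 D=2207744/277065 E=2207744/277065] → run D
t=12: vr[C=405504/43885 D=959488/92355 E=2207744/277065] → run E
t=13: vr[C=405504/43885 D=959488/92355 E=959488/92355] → run C
t=14: vr[C=539648/43885 D=959488/92355 E=959488/92355] → run D
t=15: vr[C=539648/43885 D=3549184/277065 E=959488/92355] → run E
t=16: vr[C=539648/43885 D=3549184/277065 E=3549184/277065] → run C
t=17: vr[C=673792/43885 D=3549184/277065 E=3549184/277065] → run D
t=18: vr[C=673792/43885 E=3549184/277065] → run E
t=19: vr[C=673792/43885 E=4219904/277065] → run E
t=20: vr[C=673792/43885 E=1630208/92355] → run C
t=21: vr[C=807936/43885 E=1630208/92355] → run E
t=22: vr[C=807936/43885] → run C
t=23: vr[C=188416/8777] → run C
t=24: (idle)
t=25: (idle)
t=26: (idle)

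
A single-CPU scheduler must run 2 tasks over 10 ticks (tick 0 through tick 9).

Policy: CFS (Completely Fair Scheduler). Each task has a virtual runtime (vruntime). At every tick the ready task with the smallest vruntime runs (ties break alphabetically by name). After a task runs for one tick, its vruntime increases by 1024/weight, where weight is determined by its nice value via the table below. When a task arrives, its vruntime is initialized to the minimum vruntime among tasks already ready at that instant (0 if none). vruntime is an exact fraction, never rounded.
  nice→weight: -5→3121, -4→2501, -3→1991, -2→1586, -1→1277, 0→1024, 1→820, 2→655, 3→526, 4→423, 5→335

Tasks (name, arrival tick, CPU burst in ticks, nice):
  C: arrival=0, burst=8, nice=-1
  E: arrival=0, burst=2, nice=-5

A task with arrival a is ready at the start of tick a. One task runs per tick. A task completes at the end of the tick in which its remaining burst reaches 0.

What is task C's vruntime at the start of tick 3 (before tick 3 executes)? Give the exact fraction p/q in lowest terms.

vruntime(C, start of tick 3) = 1024/1277

t=0: vr[C=0 E=0] → run C
t=1: vr[C=1024/1277 E=0] → run E
t=2: vr[C=1024/1277 E=1024/3121] → run E
t=3: vr[C=1024/1277] → run C
t=4: vr[C=2048/1277] → run C
t=5: vr[C=3072/1277] → run C
t=6: vr[C=4096/1277] → run C
t=7: vr[C=5120/1277] → run C
t=8: vr[C=6144/1277] → run C
t=9: vr[C=7168/1277] → run C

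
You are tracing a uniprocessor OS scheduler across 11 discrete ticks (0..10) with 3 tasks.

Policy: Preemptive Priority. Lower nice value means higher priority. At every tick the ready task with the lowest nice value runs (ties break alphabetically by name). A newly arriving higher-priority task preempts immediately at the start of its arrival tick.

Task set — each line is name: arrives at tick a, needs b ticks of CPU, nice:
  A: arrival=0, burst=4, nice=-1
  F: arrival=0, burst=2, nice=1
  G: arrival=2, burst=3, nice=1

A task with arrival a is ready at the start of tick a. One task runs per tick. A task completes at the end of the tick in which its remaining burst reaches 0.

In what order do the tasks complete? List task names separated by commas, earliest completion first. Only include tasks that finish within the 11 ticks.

completion order = A, F, G

t=0: ready={A,F} → run A
t=1: ready={A,F} → run A
t=2: ready={A,F,G} → run A
t=3: ready={A,F,G} → run A
t=4: ready={F,G} → run F
t=5: ready={F,G} → run F
t=6: ready={G} → run G
t=7: ready={G} → run G
t=8: ready={G} → run G
t=9: (idle)
t=10: (idle)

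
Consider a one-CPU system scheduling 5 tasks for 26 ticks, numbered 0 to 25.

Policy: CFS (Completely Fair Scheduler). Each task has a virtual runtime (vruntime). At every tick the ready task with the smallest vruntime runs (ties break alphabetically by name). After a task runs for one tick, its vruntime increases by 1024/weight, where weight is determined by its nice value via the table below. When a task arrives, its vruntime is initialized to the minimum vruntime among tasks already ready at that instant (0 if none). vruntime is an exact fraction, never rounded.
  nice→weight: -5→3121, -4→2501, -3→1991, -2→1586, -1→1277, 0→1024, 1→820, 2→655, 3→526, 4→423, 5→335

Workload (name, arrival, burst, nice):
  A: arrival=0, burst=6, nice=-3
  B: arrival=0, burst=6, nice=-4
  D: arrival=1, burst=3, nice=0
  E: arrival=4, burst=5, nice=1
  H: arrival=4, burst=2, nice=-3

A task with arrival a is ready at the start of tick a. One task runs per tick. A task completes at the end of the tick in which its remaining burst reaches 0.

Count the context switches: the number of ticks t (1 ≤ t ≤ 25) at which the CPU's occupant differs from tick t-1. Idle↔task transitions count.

context switches = 19

t=0: vr[A=0 B=0] → run A
t=1: vr[A=1024/1991 B=0 D=0] → run B
t=2: vr[A=1024/1991 B=1024/2501 D=0] → run D
t=3: vr[A=1024/1991 B=1024/2501 D=1] → run B
t=4: vr[A=1024/1991 B=2048/2501 D=1 E=1024/1991 H=1024/1991] → run A
t=5: vr[A=2048/1991 B=2048/2501 D=1 E=1024/1991 H=1024/1991] → run E
t=6: vr[A=2048/1991 B=2048/2501 D=1 E=719616/408155 H=1024/1991] → run H
t=7: vr[A=2048/1991 B=2048/2501 D=1 E=719616/408155 H=2048/1991] → run B
t=8: vr[A=2048/1991 B=3072/2501 D=1 E=719616/408155 H=2048/1991] → run D
t=9: vr[A=2048/1991 B=3072/2501 D=2 E=719616/408155 H=2048/1991] → run A
t=10: vr[A=3072/1991 B=3072/2501 D=2 E=719616/408155 H=2048/1991] → run H
t=11: vr[A=3072/1991 B=3072/2501 D=2 E=719616/408155] → run B
t=12: vr[A=3072/1991 B=4096/2501 D=2 E=719616/408155] → run A
t=13: vr[A=4096/1991 B=4096/2501 D=2 E=719616/408155] → run B
t=14: vr[A=4096/1991 B=5120/2501 D=2 E=719616/408155] → run E
t=15: vr[A=4096/1991 B=5120/2501 D=2 E=1229312/408155] → run D
t=16: vr[A=4096/1991 B=5120/2501 E=1229312/408155] → run B
t=17: vr[A=4096/1991 E=1229312/408155] → run A
t=18: vr[A=5120/1991 E=1229312/408155] → run A
t=19: vr[E=1229312/408155] → run E
t=20: vr[E=1739008/408155] → run E
t=21: vr[E=2248704/408155] → run E
t=22: (idle)
t=23: (idle)
t=24: (idle)
t=25: (idle)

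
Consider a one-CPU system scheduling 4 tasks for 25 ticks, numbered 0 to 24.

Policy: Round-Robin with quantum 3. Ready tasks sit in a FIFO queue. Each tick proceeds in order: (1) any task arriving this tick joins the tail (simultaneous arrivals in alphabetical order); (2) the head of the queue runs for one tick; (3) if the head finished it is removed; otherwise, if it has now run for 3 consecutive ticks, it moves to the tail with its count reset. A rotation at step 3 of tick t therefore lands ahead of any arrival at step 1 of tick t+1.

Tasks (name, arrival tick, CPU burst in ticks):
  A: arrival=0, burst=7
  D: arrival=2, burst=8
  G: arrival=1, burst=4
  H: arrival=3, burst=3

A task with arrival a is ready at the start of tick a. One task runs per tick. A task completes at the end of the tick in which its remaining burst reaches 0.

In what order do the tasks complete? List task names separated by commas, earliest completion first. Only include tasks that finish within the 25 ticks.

t=0: queue=[A] q_used=0 → run A
t=1: queue=[A,G] q_used=1 → run A
t=2: queue=[A,G,D] q_used=2 → run A
t=3: queue=[G,D,A,H] q_used=0 → run G
t=4: queue=[G,D,A,H] q_used=1 → run G
t=5: queue=[G,D,A,H] q_used=2 → run G
t=6: queue=[D,A,H,G] q_used=0 → run D
t=7: queue=[D,A,H,G] q_used=1 → run D
t=8: queue=[D,A,H,G] q_used=2 → run D
t=9: queue=[A,H,G,D] q_used=0 → run A
t=10: queue=[A,H,G,D] q_used=1 → run A
t=11: queue=[A,H,G,D] q_used=2 → run A
t=12: queue=[H,G,D,A] q_used=0 → run H
t=13: queue=[H,G,D,A] q_used=1 → run H
t=14: queue=[H,G,D,A] q_used=2 → run H
t=15: queue=[G,D,A] q_used=0 → run G
t=16: queue=[D,A] q_used=0 → run D
t=17: queue=[D,A] q_used=1 → run D
t=18: queue=[D,A] q_used=2 → run D
t=19: queue=[A,D] q_used=0 → run A
t=20: queue=[D] q_used=0 → run D
t=21: queue=[D] q_used=1 → run D
t=22: (idle)
t=23: (idle)
t=24: (idle)

completion order = H, G, A, D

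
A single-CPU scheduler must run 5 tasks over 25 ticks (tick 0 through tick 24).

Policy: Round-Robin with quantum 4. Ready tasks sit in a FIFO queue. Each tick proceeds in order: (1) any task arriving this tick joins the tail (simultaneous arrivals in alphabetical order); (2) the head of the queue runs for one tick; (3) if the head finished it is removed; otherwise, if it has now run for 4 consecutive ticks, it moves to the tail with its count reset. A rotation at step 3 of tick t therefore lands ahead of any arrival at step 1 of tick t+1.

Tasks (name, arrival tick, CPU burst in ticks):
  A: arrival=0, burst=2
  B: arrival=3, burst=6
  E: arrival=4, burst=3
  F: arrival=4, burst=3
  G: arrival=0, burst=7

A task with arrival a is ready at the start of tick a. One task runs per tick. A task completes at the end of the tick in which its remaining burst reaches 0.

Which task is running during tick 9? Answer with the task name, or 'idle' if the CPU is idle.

t=0: queue=[A,G] q_used=0 → run A
t=1: queue=[A,G] q_used=1 → run A
t=2: queue=[G] q_used=0 → run G
t=3: queue=[G,B] q_used=1 → run G
t=4: queue=[G,B,E,F] q_used=2 → run G
t=5: queue=[G,B,E,F] q_used=3 → run G
t=6: queue=[B,E,F,G] q_used=0 → run B
t=7: queue=[B,E,F,G] q_used=1 → run B
t=8: queue=[B,E,F,G] q_used=2 → run B
t=9: queue=[B,E,F,G] q_used=3 → run B
t=10: queue=[E,F,G,B] q_used=0 → run E
t=11: queue=[E,F,G,B] q_used=1 → run E
t=12: queue=[E,F,G,B] q_used=2 → run E
t=13: queue=[F,G,B] q_used=0 → run F
t=14: queue=[F,G,B] q_used=1 → run F
t=15: queue=[F,G,B] q_used=2 → run F
t=16: queue=[G,B] q_used=0 → run G
t=17: queue=[G,B] q_used=1 → run G
t=18: queue=[G,B] q_used=2 → run G
t=19: queue=[B] q_used=0 → run B
t=20: queue=[B] q_used=1 → run B
t=21: (idle)
t=22: (idle)
t=23: (idle)
t=24: (idle)

running at tick 9 = B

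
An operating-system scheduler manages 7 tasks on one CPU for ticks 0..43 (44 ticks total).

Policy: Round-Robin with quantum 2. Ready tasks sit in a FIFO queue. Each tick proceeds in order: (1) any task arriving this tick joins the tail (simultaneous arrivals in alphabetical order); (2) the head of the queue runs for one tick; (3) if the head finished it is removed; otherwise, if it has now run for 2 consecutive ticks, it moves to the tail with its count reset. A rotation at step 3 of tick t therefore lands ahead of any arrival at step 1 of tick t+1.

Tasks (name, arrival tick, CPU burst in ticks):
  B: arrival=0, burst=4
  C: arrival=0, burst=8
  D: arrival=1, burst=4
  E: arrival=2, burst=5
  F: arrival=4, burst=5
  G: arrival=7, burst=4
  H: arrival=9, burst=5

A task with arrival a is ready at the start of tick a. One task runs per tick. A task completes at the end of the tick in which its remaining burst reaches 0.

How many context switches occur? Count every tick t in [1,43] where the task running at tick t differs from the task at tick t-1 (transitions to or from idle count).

t=0: queue=[B,C] q_used=0 → run B
t=1: queue=[B,C,D] q_used=1 → run B
t=2: queue=[C,D,B,E] q_used=0 → run C
t=3: queue=[C,D,B,E] q_used=1 → run C
t=4: queue=[D,B,E,C,F] q_used=0 → run D
t=5: queue=[D,B,E,C,F] q_used=1 → run D
t=6: queue=[B,E,C,F,D] q_used=0 → run B
t=7: queue=[B,E,C,F,D,G] q_used=1 → run B
t=8: queue=[E,C,F,D,G] q_used=0 → run E
t=9: queue=[E,C,F,D,G,H] q_used=1 → run E
t=10: queue=[C,F,D,G,H,E] q_used=0 → run C
t=11: queue=[C,F,D,G,H,E] q_used=1 → run C
t=12: queue=[F,D,G,H,E,C] q_used=0 → run F
t=13: queue=[F,D,G,H,E,C] q_used=1 → run F
t=14: queue=[D,G,H,E,C,F] q_used=0 → run D
t=15: queue=[D,G,H,E,C,F] q_used=1 → run D
t=16: queue=[G,H,E,C,F] q_used=0 → run G
t=17: queue=[G,H,E,C,F] q_used=1 → run G
t=18: queue=[H,E,C,F,G] q_used=0 → run H
t=19: queue=[H,E,C,F,G] q_used=1 → run H
t=20: queue=[E,C,F,G,H] q_used=0 → run E
t=21: queue=[E,C,F,G,H] q_used=1 → run E
t=22: queue=[C,F,G,H,E] q_used=0 → run C
t=23: queue=[C,F,G,H,E] q_used=1 → run C
t=24: queue=[F,G,H,E,C] q_used=0 → run F
t=25: queue=[F,G,H,E,C] q_used=1 → run F
t=26: queue=[G,H,E,C,F] q_used=0 → run G
t=27: queue=[G,H,E,C,F] q_used=1 → run G
t=28: queue=[H,E,C,F] q_used=0 → run H
t=29: queue=[H,E,C,F] q_used=1 → run H
t=30: queue=[E,C,F,H] q_used=0 → run E
t=31: queue=[C,F,H] q_used=0 → run C
t=32: queue=[C,F,H] q_used=1 → run C
t=33: queue=[F,H] q_used=0 → run F
t=34: queue=[H] q_used=0 → run H
t=35: (idle)
t=36: (idle)
t=37: (idle)
t=38: (idle)
t=39: (idle)
t=40: (idle)
t=41: (idle)
t=42: (idle)
t=43: (idle)

context switches = 19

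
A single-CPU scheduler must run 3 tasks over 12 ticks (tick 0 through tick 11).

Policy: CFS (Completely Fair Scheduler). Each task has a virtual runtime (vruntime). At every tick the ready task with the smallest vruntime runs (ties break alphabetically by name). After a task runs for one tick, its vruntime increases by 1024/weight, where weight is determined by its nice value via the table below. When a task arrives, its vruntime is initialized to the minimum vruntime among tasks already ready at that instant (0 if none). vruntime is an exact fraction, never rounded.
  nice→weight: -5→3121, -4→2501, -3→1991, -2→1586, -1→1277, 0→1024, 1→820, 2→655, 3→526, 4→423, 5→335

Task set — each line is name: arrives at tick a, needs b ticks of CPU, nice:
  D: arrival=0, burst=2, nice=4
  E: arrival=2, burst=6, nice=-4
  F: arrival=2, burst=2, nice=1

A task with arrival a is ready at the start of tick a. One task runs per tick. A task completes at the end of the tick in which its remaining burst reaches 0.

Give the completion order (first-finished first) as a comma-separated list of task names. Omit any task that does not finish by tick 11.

completion order = D, F, E

t=0: vr[D=0] → run D
t=1: vr[D=1024/423] → run D
t=2: vr[E=0 F=0] → run E
t=3: vr[E=1024/2501 F=0] → run F
t=4: vr[E=1024/2501 F=256/205] → run E
t=5: vr[E=2048/2501 F=256/205] → run E
t=6: vr[E=3072/2501 F=256/205] → run E
t=7: vr[E=4096/2501 F=256/205] → run F
t=8: vr[E=4096/2501] → run E
t=9: vr[E=5120/2501] → run E
t=10: (idle)
t=11: (idle)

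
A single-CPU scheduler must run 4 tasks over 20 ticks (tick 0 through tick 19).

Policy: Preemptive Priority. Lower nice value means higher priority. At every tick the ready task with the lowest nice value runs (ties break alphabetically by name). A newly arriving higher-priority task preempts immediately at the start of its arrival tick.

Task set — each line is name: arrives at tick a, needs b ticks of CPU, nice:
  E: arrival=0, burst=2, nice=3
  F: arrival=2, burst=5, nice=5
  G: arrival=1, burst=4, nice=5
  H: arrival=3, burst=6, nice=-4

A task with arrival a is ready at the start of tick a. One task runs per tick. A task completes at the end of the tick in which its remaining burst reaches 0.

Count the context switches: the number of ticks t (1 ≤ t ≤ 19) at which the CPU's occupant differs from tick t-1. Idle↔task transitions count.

context switches = 5

t=0: ready={E} → run E
t=1: ready={E,G} → run E
t=2: ready={F,G} → run F
t=3: ready={F,G,H} → run H
t=4: ready={F,G,H} → run H
t=5: ready={F,G,H} → run H
t=6: ready={F,G,H} → run H
t=7: ready={F,G,H} → run H
t=8: ready={F,G,H} → run H
t=9: ready={F,G} → run F
t=10: ready={F,G} → run F
t=11: ready={F,G} → run F
t=12: ready={F,G} → run F
t=13: ready={G} → run G
t=14: ready={G} → run G
t=15: ready={G} → run G
t=16: ready={G} → run G
t=17: (idle)
t=18: (idle)
t=19: (idle)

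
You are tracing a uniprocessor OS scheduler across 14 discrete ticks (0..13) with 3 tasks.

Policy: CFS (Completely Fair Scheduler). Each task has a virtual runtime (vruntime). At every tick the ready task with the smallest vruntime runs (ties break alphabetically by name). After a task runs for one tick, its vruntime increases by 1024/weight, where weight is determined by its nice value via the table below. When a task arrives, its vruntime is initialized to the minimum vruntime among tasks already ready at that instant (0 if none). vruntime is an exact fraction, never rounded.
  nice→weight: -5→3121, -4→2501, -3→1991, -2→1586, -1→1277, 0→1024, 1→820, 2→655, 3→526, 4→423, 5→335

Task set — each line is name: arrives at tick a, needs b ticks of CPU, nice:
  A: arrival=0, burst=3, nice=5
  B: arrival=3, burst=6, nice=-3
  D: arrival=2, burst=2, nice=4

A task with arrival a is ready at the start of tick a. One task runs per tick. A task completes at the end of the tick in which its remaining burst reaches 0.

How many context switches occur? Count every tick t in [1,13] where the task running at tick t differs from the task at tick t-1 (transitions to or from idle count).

context switches = 6

t=0: vr[A=0] → run A
t=1: vr[A=1024/335] → run A
t=2: vr[A=2048/335 D=2048/335] → run A
t=3: vr[B=2048/335 D=2048/335] → run B
t=4: vr[B=4420608/666985 D=2048/335] → run D
t=5: vr[B=4420608/666985 D=1209344/141705] → run B
t=6: vr[B=4763648/666985 D=1209344/141705] → run B
t=7: vr[B=5106688/666985 D=1209344/141705] → run B
t=8: vr[B=5449728/666985 D=1209344/141705] → run B
t=9: vr[B=5792768/666985 D=1209344/141705] → run D
t=10: vr[B=5792768/666985] → run B
t=11: (idle)
t=12: (idle)
t=13: (idle)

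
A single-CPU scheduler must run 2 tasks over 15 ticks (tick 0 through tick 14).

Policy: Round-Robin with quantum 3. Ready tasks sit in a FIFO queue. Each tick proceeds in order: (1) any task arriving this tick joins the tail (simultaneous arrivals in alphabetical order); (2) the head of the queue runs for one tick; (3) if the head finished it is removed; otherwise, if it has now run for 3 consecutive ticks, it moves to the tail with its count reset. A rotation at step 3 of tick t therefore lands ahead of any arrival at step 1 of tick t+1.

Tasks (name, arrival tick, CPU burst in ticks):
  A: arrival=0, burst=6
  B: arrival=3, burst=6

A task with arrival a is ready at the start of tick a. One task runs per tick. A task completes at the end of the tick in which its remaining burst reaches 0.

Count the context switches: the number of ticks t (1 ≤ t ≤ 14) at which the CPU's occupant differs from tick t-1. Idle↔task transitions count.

t=0: queue=[A] q_used=0 → run A
t=1: queue=[A] q_used=1 → run A
t=2: queue=[A] q_used=2 → run A
t=3: queue=[A,B] q_used=0 → run A
t=4: queue=[A,B] q_used=1 → run A
t=5: queue=[A,B] q_used=2 → run A
t=6: queue=[B] q_used=0 → run B
t=7: queue=[B] q_used=1 → run B
t=8: queue=[B] q_used=2 → run B
t=9: queue=[B] q_used=0 → run B
t=10: queue=[B] q_used=1 → run B
t=11: queue=[B] q_used=2 → run B
t=12: (idle)
t=13: (idle)
t=14: (idle)

context switches = 2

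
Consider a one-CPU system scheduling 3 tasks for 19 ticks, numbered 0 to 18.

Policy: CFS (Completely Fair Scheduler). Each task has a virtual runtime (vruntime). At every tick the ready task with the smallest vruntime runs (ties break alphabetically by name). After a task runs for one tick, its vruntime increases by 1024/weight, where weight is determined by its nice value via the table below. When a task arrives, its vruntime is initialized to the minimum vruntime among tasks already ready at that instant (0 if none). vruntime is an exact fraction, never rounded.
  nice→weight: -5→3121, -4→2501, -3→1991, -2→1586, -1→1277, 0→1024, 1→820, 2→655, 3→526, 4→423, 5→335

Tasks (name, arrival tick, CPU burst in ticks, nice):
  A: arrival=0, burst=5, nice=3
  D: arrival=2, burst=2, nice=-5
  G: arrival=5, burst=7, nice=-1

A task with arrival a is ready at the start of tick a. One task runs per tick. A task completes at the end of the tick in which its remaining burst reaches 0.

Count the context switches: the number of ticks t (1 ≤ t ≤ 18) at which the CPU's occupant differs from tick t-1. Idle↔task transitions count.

t=0: vr[A=0] → run A
t=1: vr[A=512/263] → run A
t=2: vr[A=1024/263 D=1024/263] → run A
t=3: vr[A=1536/263 D=1024/263] → run D
t=4: vr[A=1536/263 D=3465216/820823] → run D
t=5: vr[A=1536/263 G=1536/263] → run A
t=6: vr[A=2048/263 G=1536/263] → run G
t=7: vr[A=2048/263 G=2230784/335851] → run G
t=8: vr[A=2048/263 G=2500096/335851] → run G
t=9: vr[A=2048/263 G=2769408/335851] → run A
t=10: vr[G=2769408/335851] → run G
t=11: vr[G=3038720/335851] → run G
t=12: vr[G=3308032/335851] → run G
t=13: vr[G=3577344/335851] → run G
t=14: (idle)
t=15: (idle)
t=16: (idle)
t=17: (idle)
t=18: (idle)

context switches = 6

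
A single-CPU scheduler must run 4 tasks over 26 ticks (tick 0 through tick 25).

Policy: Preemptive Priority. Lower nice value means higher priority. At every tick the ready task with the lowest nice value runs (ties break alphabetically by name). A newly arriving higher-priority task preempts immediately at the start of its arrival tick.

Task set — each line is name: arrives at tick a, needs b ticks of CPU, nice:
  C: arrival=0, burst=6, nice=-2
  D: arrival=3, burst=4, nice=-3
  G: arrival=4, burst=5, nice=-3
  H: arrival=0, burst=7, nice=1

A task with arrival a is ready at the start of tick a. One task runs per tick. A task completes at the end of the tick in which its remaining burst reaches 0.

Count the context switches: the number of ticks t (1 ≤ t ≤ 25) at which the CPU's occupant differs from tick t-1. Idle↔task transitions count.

t=0: ready={C,H} → run C
t=1: ready={C,H} → run C
t=2: ready={C,H} → run C
t=3: ready={C,D,H} → run D
t=4: ready={C,D,G,H} → run D
t=5: ready={C,D,G,H} → run D
t=6: ready={C,D,G,H} → run D
t=7: ready={C,G,H} → run G
t=8: ready={C,G,H} → run G
t=9: ready={C,G,H} → run G
t=10: ready={C,G,H} → run G
t=11: ready={C,G,H} → run G
t=12: ready={C,H} → run C
t=13: ready={C,H} → run C
t=14: ready={C,H} → run C
t=15: ready={H} → run H
t=16: ready={H} → run H
t=17: ready={H} → run H
t=18: ready={H} → run H
t=19: ready={H} → run H
t=20: ready={H} → run H
t=21: ready={H} → run H
t=22: (idle)
t=23: (idle)
t=24: (idle)
t=25: (idle)

context switches = 5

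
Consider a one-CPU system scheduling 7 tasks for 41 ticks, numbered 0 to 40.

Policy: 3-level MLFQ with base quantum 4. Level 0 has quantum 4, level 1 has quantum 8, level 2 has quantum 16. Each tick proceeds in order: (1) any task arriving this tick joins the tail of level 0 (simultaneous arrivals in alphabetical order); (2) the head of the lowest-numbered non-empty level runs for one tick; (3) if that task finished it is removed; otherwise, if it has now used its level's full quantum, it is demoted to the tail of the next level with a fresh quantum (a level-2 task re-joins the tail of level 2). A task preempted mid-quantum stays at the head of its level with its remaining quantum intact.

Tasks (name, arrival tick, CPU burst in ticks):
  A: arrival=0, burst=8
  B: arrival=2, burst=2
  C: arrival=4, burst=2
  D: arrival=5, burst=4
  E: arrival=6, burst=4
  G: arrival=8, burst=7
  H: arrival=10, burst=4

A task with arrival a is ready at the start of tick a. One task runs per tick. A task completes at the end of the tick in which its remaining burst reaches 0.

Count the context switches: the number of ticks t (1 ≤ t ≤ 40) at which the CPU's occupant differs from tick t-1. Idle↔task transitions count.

t=0: L0/L1/L2 = A/-/- → run A
t=1: L0/L1/L2 = A/-/- → run A
t=2: L0/L1/L2 = AB/-/- → run A
t=3: L0/L1/L2 = AB/-/- → run A
t=4: L0/L1/L2 = BC/A/- → run B
t=5: L0/L1/L2 = BCD/A/- → run B
t=6: L0/L1/L2 = CDE/A/- → run C
t=7: L0/L1/L2 = CDE/A/- → run C
t=8: L0/L1/L2 = DEG/A/- → run D
t=9: L0/L1/L2 = DEG/A/- → run D
t=10: L0/L1/L2 = DEGH/A/- → run D
t=11: L0/L1/L2 = DEGH/A/- → run D
t=12: L0/L1/L2 = EGH/A/- → run E
t=13: L0/L1/L2 = EGH/A/- → run E
t=14: L0/L1/L2 = EGH/A/- → run E
t=15: L0/L1/L2 = EGH/A/- → run E
t=16: L0/L1/L2 = GH/A/- → run G
t=17: L0/L1/L2 = GH/A/- → run G
t=18: L0/L1/L2 = GH/A/- → run G
t=19: L0/L1/L2 = GH/A/- → run G
t=20: L0/L1/L2 = H/AG/- → run H
t=21: L0/L1/L2 = H/AG/- → run H
t=22: L0/L1/L2 = H/AG/- → run H
t=23: L0/L1/L2 = H/AG/- → run H
t=24: L0/L1/L2 = -/AG/- → run A
t=25: L0/L1/L2 = -/AG/- → run A
t=26: L0/L1/L2 = -/AG/- → run A
t=27: L0/L1/L2 = -/AG/- → run A
t=28: L0/L1/L2 = -/G/- → run G
t=29: L0/L1/L2 = -/G/- → run G
t=30: L0/L1/L2 = -/G/- → run G
t=31: (idle)
t=32: (idle)
t=33: (idle)
t=34: (idle)
t=35: (idle)
t=36: (idle)
t=37: (idle)
t=38: (idle)
t=39: (idle)
t=40: (idle)

context switches = 9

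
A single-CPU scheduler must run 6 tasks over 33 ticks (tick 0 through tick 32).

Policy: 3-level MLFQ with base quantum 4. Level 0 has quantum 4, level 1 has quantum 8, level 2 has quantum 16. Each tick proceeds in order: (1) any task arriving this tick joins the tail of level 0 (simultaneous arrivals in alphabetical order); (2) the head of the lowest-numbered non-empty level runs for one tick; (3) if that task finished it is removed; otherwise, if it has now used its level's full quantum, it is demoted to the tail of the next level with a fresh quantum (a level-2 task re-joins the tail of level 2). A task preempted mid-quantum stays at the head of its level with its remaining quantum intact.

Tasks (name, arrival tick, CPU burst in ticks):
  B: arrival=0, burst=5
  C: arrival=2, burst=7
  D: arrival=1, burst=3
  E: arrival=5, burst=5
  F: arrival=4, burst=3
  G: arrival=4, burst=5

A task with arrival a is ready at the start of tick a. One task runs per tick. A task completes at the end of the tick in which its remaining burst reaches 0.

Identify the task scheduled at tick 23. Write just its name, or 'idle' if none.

running at tick 23 = C

t=0: L0/L1/L2 = B/-/- → run B
t=1: L0/L1/L2 = BD/-/- → run B
t=2: L0/L1/L2 = BDC/-/- → run B
t=3: L0/L1/L2 = BDC/-/- → run B
t=4: L0/L1/L2 = DCFG/B/- → run D
t=5: L0/L1/L2 = DCFGE/B/- → run D
t=6: L0/L1/L2 = DCFGE/B/- → run D
t=7: L0/L1/L2 = CFGE/B/- → run C
t=8: L0/L1/L2 = CFGE/B/- → run C
t=9: L0/L1/L2 = CFGE/B/- → run C
t=10: L0/L1/L2 = CFGE/B/- → run C
t=11: L0/L1/L2 = FGE/BC/- → run F
t=12: L0/L1/L2 = FGE/BC/- → run F
t=13: L0/L1/L2 = FGE/BC/- → run F
t=14: L0/L1/L2 = GE/BC/- → run G
t=15: L0/L1/L2 = GE/BC/- → run G
t=16: L0/L1/L2 = GE/BC/- → run G
t=17: L0/L1/L2 = GE/BC/- → run G
t=18: L0/L1/L2 = E/BCG/- → run E
t=19: L0/L1/L2 = E/BCG/- → run E
t=20: L0/L1/L2 = E/BCG/- → run E
t=21: L0/L1/L2 = E/BCG/- → run E
t=22: L0/L1/L2 = -/BCGE/- → run B
t=23: L0/L1/L2 = -/CGE/- → run C
t=24: L0/L1/L2 = -/CGE/- → run C
t=25: L0/L1/L2 = -/CGE/- → run C
t=26: L0/L1/L2 = -/GE/- → run G
t=27: L0/L1/L2 = -/E/- → run E
t=28: (idle)
t=29: (idle)
t=30: (idle)
t=31: (idle)
t=32: (idle)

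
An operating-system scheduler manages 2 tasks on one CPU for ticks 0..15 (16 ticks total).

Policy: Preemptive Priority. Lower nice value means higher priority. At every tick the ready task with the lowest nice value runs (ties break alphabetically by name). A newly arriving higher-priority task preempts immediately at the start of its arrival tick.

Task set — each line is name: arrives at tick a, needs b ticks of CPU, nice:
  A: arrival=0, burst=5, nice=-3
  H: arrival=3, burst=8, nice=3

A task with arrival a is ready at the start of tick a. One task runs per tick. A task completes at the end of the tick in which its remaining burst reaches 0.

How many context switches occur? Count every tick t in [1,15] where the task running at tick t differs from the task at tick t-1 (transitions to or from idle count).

context switches = 2

t=0: ready={A} → run A
t=1: ready={A} → run A
t=2: ready={A} → run A
t=3: ready={A,H} → run A
t=4: ready={A,H} → run A
t=5: ready={H} → run H
t=6: ready={H} → run H
t=7: ready={H} → run H
t=8: ready={H} → run H
t=9: ready={H} → run H
t=10: ready={H} → run H
t=11: ready={H} → run H
t=12: ready={H} → run H
t=13: (idle)
t=14: (idle)
t=15: (idle)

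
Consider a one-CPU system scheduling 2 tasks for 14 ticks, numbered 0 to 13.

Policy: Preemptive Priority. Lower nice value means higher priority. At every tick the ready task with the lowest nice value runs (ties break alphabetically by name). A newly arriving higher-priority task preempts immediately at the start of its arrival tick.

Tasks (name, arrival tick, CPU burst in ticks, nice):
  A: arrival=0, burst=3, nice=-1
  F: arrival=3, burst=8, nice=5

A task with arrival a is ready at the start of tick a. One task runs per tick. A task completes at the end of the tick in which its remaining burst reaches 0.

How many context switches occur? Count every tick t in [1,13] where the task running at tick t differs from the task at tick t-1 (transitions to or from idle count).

t=0: ready={A} → run A
t=1: ready={A} → run A
t=2: ready={A} → run A
t=3: ready={F} → run F
t=4: ready={F} → run F
t=5: ready={F} → run F
t=6: ready={F} → run F
t=7: ready={F} → run F
t=8: ready={F} → run F
t=9: ready={F} → run F
t=10: ready={F} → run F
t=11: (idle)
t=12: (idle)
t=13: (idle)

context switches = 2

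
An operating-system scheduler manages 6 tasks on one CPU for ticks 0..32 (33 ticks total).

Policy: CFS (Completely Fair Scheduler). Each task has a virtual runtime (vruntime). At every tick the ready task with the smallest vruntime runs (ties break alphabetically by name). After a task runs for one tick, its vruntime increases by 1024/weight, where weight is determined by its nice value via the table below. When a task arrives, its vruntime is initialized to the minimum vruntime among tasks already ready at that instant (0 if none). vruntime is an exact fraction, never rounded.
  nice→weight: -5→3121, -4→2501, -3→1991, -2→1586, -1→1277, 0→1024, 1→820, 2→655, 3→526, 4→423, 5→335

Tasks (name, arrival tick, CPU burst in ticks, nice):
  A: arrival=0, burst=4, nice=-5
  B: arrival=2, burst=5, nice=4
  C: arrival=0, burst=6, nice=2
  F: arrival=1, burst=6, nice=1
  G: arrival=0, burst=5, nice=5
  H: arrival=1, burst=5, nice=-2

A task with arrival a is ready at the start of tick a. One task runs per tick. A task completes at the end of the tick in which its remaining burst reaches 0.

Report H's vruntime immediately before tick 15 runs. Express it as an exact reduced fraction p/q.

vruntime(H, start of tick 15) = 2048/793

t=0: vr[A=0 C=0 G=0] → run A
t=1: vr[A=1024/3121 C=0 F=0 G=0 H=0] → run C
t=2: vr[A=1024/3121 B=0 C=1024/655 F=0 G=0 H=0] → run B
t=3: vr[A=1024/3121 B=1024/423 C=1024/655 F=0 G=0 H=0] → run F
t=4: vr[A=1024/3121 B=1024/423 C=1024/655 F=256/205 G=0 H=0] → run G
t=5: vr[A=1024/3121 B=1024/423 C=1024/655 F=256/205 G=1024/335 H=0] → run H
t=6: vr[A=1024/3121 B=1024/423 C=1024/655 F=256/205 G=1024/335 H=512/793] → run A
t=7: vr[A=2048/3121 B=1024/423 C=1024/655 F=256/205 G=1024/335 H=512/793] → run H
t=8: vr[A=2048/3121 B=1024/423 C=1024/655 F=256/205 G=1024/335 H=1024/793] → run A
t=9: vr[A=3072/3121 B=1024/423 C=1024/655 F=256/205 G=1024/335 H=1024/793] → run A
t=10: vr[B=1024/423 C=1024/655 F=256/205 G=1024/335 H=1024/793] → run F
t=11: vr[B=1024/423 C=1024/655 F=512/205 G=1024/335 H=1024/793] → run H
t=12: vr[B=1024/423 C=1024/655 F=512/205 G=1024/335 H=1536/793] → run C
t=13: vr[B=1024/423 C=2048/655 F=512/205 G=1024/335 H=1536/793] → run H
t=14: vr[B=1024/423 C=2048/655 F=512/205 G=1024/335 H=2048/793] → run B
t=15: vr[B=2048/423 C=2048/655 F=512/205 G=1024/335 H=2048/793] → run F
t=16: vr[B=2048/423 C=2048/655 F=768/205 G=1024/335 H=2048/793] → run H
t=17: vr[B=2048/423 C=2048/655 F=768/205 G=1024/335] → run G
t=18: vr[B=2048/423 C=2048/655 F=768/205 G=2048/335] → run C
t=19: vr[B=2048/423 C=3072/655 F=768/205 G=2048/335] → run F
t=20: vr[B=2048/423 C=3072/655 F=1024/205 G=2048/335] → run C
t=21: vr[B=2048/423 C=4096/655 F=1024/205 G=2048/335] → run B
t=22: vr[B=1024/141 C=4096/655 F=1024/205 G=2048/335] → run F
t=23: vr[B=1024/141 C=4096/655 F=256/41 G=2048/335] → run G
t=24: vr[B=1024/141 C=4096/655 F=256/41 G=3072/335] → run F
t=25: vr[B=1024/141 C=4096/655 G=3072/335] → run C
t=26: vr[B=1024/141 C=1024/131 G=3072/335] → run B
t=27: vr[B=4096/423 C=1024/131 G=3072/335] → run C
t=28: vr[B=4096/423 G=3072/335] → run G
t=29: vr[B=4096/423 G=4096/335] → run B
t=30: vr[G=4096/335] → run G
t=31: (idle)
t=32: (idle)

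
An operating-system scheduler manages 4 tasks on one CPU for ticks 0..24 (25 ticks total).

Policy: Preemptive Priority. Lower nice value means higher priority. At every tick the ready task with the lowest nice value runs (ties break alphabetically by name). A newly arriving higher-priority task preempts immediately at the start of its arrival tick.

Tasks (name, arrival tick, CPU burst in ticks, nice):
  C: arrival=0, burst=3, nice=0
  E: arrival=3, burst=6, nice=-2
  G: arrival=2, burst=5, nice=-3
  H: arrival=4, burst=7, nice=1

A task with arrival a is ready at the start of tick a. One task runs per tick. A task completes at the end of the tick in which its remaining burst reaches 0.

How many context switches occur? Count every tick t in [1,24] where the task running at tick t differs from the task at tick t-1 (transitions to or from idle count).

context switches = 5

t=0: ready={C} → run C
t=1: ready={C} → run C
t=2: ready={C,G} → run G
t=3: ready={C,E,G} → run G
t=4: ready={C,E,G,H} → run G
t=5: ready={C,E,G,H} → run G
t=6: ready={C,E,G,H} → run G
t=7: ready={C,E,H} → run E
t=8: ready={C,E,H} → run E
t=9: ready={C,E,H} → run E
t=10: ready={C,E,H} → run E
t=11: ready={C,E,H} → run E
t=12: ready={C,E,H} → run E
t=13: ready={C,H} → run C
t=14: ready={H} → run H
t=15: ready={H} → run H
t=16: ready={H} → run H
t=17: ready={H} → run H
t=18: ready={H} → run H
t=19: ready={H} → run H
t=20: ready={H} → run H
t=21: (idle)
t=22: (idle)
t=23: (idle)
t=24: (idle)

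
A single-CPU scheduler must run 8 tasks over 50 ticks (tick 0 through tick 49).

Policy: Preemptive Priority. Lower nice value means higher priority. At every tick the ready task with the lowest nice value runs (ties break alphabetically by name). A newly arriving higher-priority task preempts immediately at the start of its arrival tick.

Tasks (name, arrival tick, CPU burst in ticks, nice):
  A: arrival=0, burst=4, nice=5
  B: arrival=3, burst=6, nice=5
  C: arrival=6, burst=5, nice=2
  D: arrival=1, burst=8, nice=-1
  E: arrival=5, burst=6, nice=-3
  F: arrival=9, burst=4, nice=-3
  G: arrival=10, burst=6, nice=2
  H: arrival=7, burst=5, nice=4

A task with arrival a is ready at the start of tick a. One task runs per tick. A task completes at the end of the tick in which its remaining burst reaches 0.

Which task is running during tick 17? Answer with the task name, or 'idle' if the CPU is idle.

t=0: ready={A} → run A
t=1: ready={A,D} → run D
t=2: ready={A,D} → run D
t=3: ready={A,B,D} → run D
t=4: ready={A,B,D} → run D
t=5: ready={A,B,D,E} → run E
t=6: ready={A,B,C,D,E} → run E
t=7: ready={A,B,C,D,E,H} → run E
t=8: ready={A,B,C,D,E,H} → run E
t=9: ready={A,B,C,D,E,F,H} → run E
t=10: ready={A,B,C,D,E,F,G,H} → run E
t=11: ready={A,B,C,D,F,G,H} → run F
t=12: ready={A,B,C,D,F,G,H} → run F
t=13: ready={A,B,C,D,F,G,H} → run F
t=14: ready={A,B,C,D,F,G,H} → run F
t=15: ready={A,B,C,D,G,H} → run D
t=16: ready={A,B,C,D,G,H} → run D
t=17: ready={A,B,C,D,G,H} → run D
t=18: ready={A,B,C,D,G,H} → run D
t=19: ready={A,B,C,G,H} → run C
t=20: ready={A,B,C,G,H} → run C
t=21: ready={A,B,C,G,H} → run C
t=22: ready={A,B,C,G,H} → run C
t=23: ready={A,B,C,G,H} → run C
t=24: ready={A,B,G,H} → run G
t=25: ready={A,B,G,H} → run G
t=26: ready={A,B,G,H} → run G
t=27: ready={A,B,G,H} → run G
t=28: ready={A,B,G,H} → run G
t=29: ready={A,B,G,H} → run G
t=30: ready={A,B,H} → run H
t=31: ready={A,B,H} → run H
t=32: ready={A,B,H} → run H
t=33: ready={A,B,H} → run H
t=34: ready={A,B,H} → run H
t=35: ready={A,B} → run A
t=36: ready={A,B} → run A
t=37: ready={A,B} → run A
t=38: ready={B} → run B
t=39: ready={B} → run B
t=40: ready={B} → run B
t=41: ready={B} → run B
t=42: ready={B} → run B
t=43: ready={B} → run B
t=44: (idle)
t=45: (idle)
t=46: (idle)
t=47: (idle)
t=48: (idle)
t=49: (idle)

running at tick 17 = D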